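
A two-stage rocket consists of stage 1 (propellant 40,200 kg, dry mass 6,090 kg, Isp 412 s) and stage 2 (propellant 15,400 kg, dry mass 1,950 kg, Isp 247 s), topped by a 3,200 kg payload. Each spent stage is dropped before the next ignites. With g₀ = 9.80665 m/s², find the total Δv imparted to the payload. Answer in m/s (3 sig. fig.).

Δv ≈ 7070 m/s

Ignition mass of stage 1 = 40,200+6,090 + 15,400+1,950 + 3,200 = 66,840 kg.
Stage 1: m₀ = 66,840 kg, m_f = 66,840 − 40,200 = 26,640 kg; Δv = 412×9.80665×ln(2.509) = 4040.3×0.9199 ≈ 3717 m/s.
Stage 2: m₀ = 20,550 kg, m_f = 20,550 − 15,400 = 5,150 kg; Δv = 247×9.80665×ln(3.99) = 2422.2×1.3839 ≈ 3352 m/s.
Total Δv = 3717 + 3352 = 7069 m/s.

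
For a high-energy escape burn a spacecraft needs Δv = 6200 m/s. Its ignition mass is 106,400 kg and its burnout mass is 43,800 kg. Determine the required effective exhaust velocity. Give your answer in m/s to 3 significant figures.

ln(m₀/m_f) = ln(106400/43800) = ln(2.429) = 0.8876.
v_e = Δv / ln(m₀/m_f) = 6200 / 0.8876 = 6985.4 m/s.

v_e ≈ 6990 m/s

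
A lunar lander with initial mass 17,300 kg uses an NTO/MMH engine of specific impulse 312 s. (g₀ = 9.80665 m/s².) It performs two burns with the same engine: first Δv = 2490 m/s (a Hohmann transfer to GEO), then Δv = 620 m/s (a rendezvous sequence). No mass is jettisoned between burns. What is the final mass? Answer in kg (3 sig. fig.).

final mass ≈ 6260 kg

v_e = Isp · g₀ = 312 × 9.80665 = 3059.7 m/s.
After the first burn: m = 17300 × exp(−2490/3059.7) = 17300 × 0.44317 = 7,666.84 kg.
After the second burn: m = 7,666.84 × exp(−620/3059.7) = 7,666.84 × 0.81658 = 6,260.59 kg.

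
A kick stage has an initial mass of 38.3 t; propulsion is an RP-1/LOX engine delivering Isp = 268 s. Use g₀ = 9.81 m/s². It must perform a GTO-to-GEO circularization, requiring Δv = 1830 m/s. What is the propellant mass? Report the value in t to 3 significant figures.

v_e = Isp · g₀ = 268 × 9.81 = 2629.1 m/s.
By the Tsiolkovsky rocket equation, m₀/m_f = exp(Δv / v_e) = exp(1830 / 2629.1) = exp(0.6961) = 2.0058.
m_f = 38.3 / 2.0058 = 19.0946 t, so propellant = m₀ − m_f = 38.3 − 19.0946 = 19.2054 t.

propellant mass ≈ 19.2 t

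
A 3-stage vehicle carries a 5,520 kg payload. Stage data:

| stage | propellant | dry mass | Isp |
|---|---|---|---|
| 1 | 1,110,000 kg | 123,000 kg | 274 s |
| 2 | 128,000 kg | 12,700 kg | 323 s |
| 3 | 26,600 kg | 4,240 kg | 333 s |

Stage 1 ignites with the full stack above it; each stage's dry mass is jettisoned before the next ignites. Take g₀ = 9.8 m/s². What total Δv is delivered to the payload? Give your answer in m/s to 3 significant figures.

Δv ≈ 12500 m/s

Ignition mass of stage 1 = 1,110,000+123,000 + 128,000+12,700 + 26,600+4,240 + 5,520 = 1,410,060 kg.
Stage 1: m₀ = 1,410,060 kg, m_f = 1,410,060 − 1,110,000 = 300,060 kg; Δv = 274×9.8×ln(4.699) = 2685.2×1.5474 ≈ 4155 m/s.
Stage 2: m₀ = 177,060 kg, m_f = 177,060 − 128,000 = 49,060 kg; Δv = 323×9.8×ln(3.609) = 3165.4×1.2834 ≈ 4063 m/s.
Stage 3: m₀ = 36,360 kg, m_f = 36,360 − 26,600 = 9,760 kg; Δv = 333×9.8×ln(3.725) = 3263.4×1.3152 ≈ 4292 m/s.
Total Δv = 4155 + 4063 + 4292 = 12510 m/s.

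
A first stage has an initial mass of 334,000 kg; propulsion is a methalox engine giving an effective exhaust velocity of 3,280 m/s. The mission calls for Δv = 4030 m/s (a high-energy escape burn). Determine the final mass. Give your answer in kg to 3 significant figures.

final mass ≈ 97800 kg

m₀/m_f = exp(Δv / v_e) = exp(4030 / 3280.0) = exp(1.2287) = 3.4166.
m_f = m₀ / 3.4166 = 334,000 / 3.4166 = 97,758 kg.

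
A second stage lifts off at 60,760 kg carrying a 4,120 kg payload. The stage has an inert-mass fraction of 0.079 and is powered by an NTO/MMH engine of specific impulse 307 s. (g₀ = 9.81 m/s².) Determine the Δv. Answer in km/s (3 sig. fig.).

Δv ≈ 5.89 km/s

Stage wet mass = m₀ − payload = 60,760 − 4,120 = 56,640 kg.
Stage dry mass = ε × stage wet mass = 0.079 × 56,640 = 4,474.56 kg.
Burnout mass m_f = stage dry + payload = 4,474.56 + 4,120 = 8,594.56 kg.
v_e = Isp · g₀ = 307 × 9.81 = 3011.7 m/s.
From the ideal rocket equation, Δv = v_e · ln(60,760/8,594.56) = 3011.7 × ln(7.07) = 3011.7 × 1.9558 ≈ 5890 m/s.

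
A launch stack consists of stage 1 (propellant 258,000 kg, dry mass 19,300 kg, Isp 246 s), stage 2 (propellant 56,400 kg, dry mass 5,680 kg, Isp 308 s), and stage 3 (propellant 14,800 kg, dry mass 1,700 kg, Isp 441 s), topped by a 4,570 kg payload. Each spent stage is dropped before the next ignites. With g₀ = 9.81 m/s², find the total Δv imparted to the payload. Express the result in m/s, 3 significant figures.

Ignition mass of stage 1 = 258,000+19,300 + 56,400+5,680 + 14,800+1,700 + 4,570 = 360,450 kg.
Stage 1: m₀ = 360,450 kg, m_f = 360,450 − 258,000 = 102,450 kg; Δv = 246×9.81×ln(3.518) = 2413.3×1.2580 ≈ 3036 m/s.
Stage 2: m₀ = 83,150 kg, m_f = 83,150 − 56,400 = 26,750 kg; Δv = 308×9.81×ln(3.108) = 3021.5×1.1341 ≈ 3427 m/s.
Stage 3: m₀ = 21,070 kg, m_f = 21,070 − 14,800 = 6,270 kg; Δv = 441×9.81×ln(3.36) = 4326.2×1.2121 ≈ 5244 m/s.
Total Δv = 3036 + 3427 + 5244 = 11707 m/s.

Δv ≈ 11700 m/s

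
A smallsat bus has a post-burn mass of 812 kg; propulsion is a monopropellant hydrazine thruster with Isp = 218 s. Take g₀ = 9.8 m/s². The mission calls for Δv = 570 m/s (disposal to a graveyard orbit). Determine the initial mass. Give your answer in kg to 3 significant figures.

initial mass ≈ 1060 kg

v_e = Isp · g₀ = 218 × 9.8 = 2136.4 m/s.
Rocket equation: m₀/m_f = exp(Δv / v_e) = exp(570 / 2136.4) = exp(0.2668) = 1.3058.
m₀ = m_f × 1.3058 = 812 × 1.3058 = 1,060.31 kg.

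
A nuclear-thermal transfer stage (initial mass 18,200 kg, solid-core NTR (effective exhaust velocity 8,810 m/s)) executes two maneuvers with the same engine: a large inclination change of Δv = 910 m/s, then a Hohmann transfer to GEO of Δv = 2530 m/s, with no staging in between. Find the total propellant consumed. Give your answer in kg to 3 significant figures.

total propellant consumed ≈ 5880 kg

After the first burn: m = 18200 × exp(−910/8810.0) = 18200 × 0.90186 = 16,413.9 kg.
After the second burn: m = 16,413.9 × exp(−2530/8810.0) = 16,413.9 × 0.75038 = 12,316.7 kg.
Total propellant = m₀ − m_final = 18200 − 12,316.7 = 5,883.3 kg.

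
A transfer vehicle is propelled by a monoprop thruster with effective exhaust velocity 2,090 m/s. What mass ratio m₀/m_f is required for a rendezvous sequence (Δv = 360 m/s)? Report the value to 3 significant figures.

Rocket equation: m₀/m_f = exp(Δv / v_e) = exp(360 / 2090.0) = exp(0.1722) = 1.1880.

mass ratio ≈ 1.19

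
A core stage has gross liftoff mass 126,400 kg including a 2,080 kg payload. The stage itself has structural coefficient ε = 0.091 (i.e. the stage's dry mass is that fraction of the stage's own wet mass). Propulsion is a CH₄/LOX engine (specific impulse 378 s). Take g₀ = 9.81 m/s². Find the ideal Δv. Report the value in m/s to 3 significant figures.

Δv ≈ 8320 m/s

Stage wet mass = m₀ − payload = 126,400 − 2,080 = 124,320 kg.
Stage dry mass = ε × stage wet mass = 0.091 × 124,320 = 11,313.1 kg.
Burnout mass m_f = stage dry + payload = 11,313.1 + 2,080 = 13,393.1 kg.
v_e = Isp · g₀ = 378 × 9.81 = 3708.2 m/s.
Δv = v_e · ln(126,400/13,393.1) = 3708.2 × ln(9.438) = 3708.2 × 2.2447 ≈ 8324 m/s.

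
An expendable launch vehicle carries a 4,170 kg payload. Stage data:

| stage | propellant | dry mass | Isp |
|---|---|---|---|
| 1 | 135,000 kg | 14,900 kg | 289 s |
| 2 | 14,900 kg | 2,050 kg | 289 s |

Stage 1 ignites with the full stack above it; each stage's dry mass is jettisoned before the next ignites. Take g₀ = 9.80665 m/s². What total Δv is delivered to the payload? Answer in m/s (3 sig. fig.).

Ignition mass of stage 1 = 135,000+14,900 + 14,900+2,050 + 4,170 = 171,020 kg.
Stage 1: m₀ = 171,020 kg, m_f = 171,020 − 135,000 = 36,020 kg; Δv = 289×9.80665×ln(4.748) = 2834.1×1.5577 ≈ 4415 m/s.
Stage 2: m₀ = 21,120 kg, m_f = 21,120 − 14,900 = 6,220 kg; Δv = 289×9.80665×ln(3.395) = 2834.1×1.2225 ≈ 3465 m/s.
Total Δv = 4415 + 3465 = 7880 m/s.

Δv ≈ 7880 m/s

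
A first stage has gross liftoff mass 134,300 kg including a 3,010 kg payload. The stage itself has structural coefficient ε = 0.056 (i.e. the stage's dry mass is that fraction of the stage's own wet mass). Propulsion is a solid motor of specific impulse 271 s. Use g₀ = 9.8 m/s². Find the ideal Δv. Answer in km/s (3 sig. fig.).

Stage wet mass = m₀ − payload = 134,300 − 3,010 = 131,290 kg.
Stage dry mass = ε × stage wet mass = 0.056 × 131,290 = 7,352.24 kg.
Burnout mass m_f = stage dry + payload = 7,352.24 + 3,010 = 10,362.24 kg.
v_e = Isp · g₀ = 271 × 9.8 = 2655.8 m/s.
By the Tsiolkovsky rocket equation, Δv = v_e · ln(134,300/10,362.24) = 2655.8 × ln(12.96) = 2655.8 × 2.5619 ≈ 6804 m/s.

Δv ≈ 6.80 km/s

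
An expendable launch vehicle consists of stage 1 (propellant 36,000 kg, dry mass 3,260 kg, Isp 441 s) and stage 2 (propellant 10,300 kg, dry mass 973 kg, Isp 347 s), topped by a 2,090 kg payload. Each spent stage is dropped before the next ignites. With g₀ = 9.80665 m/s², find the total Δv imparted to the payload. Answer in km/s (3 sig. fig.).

Ignition mass of stage 1 = 36,000+3,260 + 10,300+973 + 2,090 = 52,623 kg.
Stage 1: m₀ = 52,623 kg, m_f = 52,623 − 36,000 = 16,623 kg; Δv = 441×9.80665×ln(3.166) = 4324.7×1.1524 ≈ 4984 m/s.
Stage 2: m₀ = 13,363 kg, m_f = 13,363 − 10,300 = 3,063 kg; Δv = 347×9.80665×ln(4.363) = 3402.9×1.4731 ≈ 5013 m/s.
Total Δv = 4984 + 5013 = 9997 m/s.

Δv ≈ 10.0 km/s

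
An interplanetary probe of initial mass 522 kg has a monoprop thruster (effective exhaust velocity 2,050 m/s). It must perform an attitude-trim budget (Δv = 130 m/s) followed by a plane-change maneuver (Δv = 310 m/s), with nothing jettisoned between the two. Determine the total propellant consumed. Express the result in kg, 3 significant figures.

After the first burn: m = 522 × exp(−130/2050.0) = 522 × 0.93855 = 489.923 kg.
After the second burn: m = 489.923 × exp(−310/2050.0) = 489.923 × 0.85966 = 421.167 kg.
Total propellant = m₀ − m_final = 522 − 421.167 = 100.833 kg.

total propellant consumed ≈ 101 kg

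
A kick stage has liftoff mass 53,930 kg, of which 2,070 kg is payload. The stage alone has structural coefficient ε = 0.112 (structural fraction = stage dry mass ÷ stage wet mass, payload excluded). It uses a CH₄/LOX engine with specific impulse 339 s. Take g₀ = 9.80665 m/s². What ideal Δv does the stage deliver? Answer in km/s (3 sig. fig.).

Stage wet mass = m₀ − payload = 53,930 − 2,070 = 51,860 kg.
Stage dry mass = ε × stage wet mass = 0.112 × 51,860 = 5,808.32 kg.
Burnout mass m_f = stage dry + payload = 5,808.32 + 2,070 = 7,878.32 kg.
v_e = Isp · g₀ = 339 × 9.80665 = 3324.5 m/s.
Δv = v_e · ln(53,930/7,878.32) = 3324.5 × ln(6.845) = 3324.5 × 1.9236 ≈ 6395 m/s.

Δv ≈ 6.39 km/s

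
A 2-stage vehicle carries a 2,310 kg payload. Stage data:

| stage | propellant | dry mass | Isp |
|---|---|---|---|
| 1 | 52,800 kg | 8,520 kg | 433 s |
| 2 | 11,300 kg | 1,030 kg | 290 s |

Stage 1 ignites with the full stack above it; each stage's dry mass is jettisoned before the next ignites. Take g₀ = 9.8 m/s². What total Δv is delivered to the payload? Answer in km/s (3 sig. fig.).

Ignition mass of stage 1 = 52,800+8,520 + 11,300+1,030 + 2,310 = 75,960 kg.
Stage 1: m₀ = 75,960 kg, m_f = 75,960 − 52,800 = 23,160 kg; Δv = 433×9.8×ln(3.28) = 4243.4×1.1878 ≈ 5040 m/s.
Stage 2: m₀ = 14,640 kg, m_f = 14,640 − 11,300 = 3,340 kg; Δv = 290×9.8×ln(4.383) = 2842.0×1.4778 ≈ 4200 m/s.
Total Δv = 5040 + 4200 = 9240 m/s.

Δv ≈ 9.24 km/s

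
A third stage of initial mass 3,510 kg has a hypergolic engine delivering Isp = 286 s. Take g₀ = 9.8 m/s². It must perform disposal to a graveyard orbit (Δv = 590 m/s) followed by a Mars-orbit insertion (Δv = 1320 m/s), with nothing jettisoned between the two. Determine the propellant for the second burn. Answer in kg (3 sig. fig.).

v_e = Isp · g₀ = 286 × 9.8 = 2802.8 m/s.
After the first burn: m = 3510 × exp(−590/2802.8) = 3510 × 0.81018 = 2,843.73 kg.
After the second burn: m = 2,843.73 × exp(−1320/2802.8) = 2,843.73 × 0.62440 = 1,775.63 kg.
Second-burn propellant = 2,843.73 − 1,775.63 = 1,068.1 kg.

propellant for the second burn ≈ 1070 kg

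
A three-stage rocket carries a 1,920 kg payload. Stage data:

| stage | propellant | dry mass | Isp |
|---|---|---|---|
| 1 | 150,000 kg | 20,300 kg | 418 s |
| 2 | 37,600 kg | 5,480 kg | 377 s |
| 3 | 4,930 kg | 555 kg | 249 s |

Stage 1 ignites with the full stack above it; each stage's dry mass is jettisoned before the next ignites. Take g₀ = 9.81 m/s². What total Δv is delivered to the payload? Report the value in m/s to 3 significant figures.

Δv ≈ 12400 m/s

Ignition mass of stage 1 = 150,000+20,300 + 37,600+5,480 + 4,930+555 + 1,920 = 220,785 kg.
Stage 1: m₀ = 220,785 kg, m_f = 220,785 − 150,000 = 70,785 kg; Δv = 418×9.81×ln(3.119) = 4100.6×1.1375 ≈ 4665 m/s.
Stage 2: m₀ = 50,485 kg, m_f = 50,485 − 37,600 = 12,885 kg; Δv = 377×9.81×ln(3.918) = 3698.4×1.3656 ≈ 5051 m/s.
Stage 3: m₀ = 7,405 kg, m_f = 7,405 − 4,930 = 2,475 kg; Δv = 249×9.81×ln(2.992) = 2442.7×1.0959 ≈ 2677 m/s.
Total Δv = 4665 + 5051 + 2677 = 12393 m/s.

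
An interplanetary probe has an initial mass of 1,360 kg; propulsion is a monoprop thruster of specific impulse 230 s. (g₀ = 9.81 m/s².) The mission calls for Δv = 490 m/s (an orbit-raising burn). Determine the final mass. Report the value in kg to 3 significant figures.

final mass ≈ 1090 kg

v_e = Isp · g₀ = 230 × 9.81 = 2256.3 m/s.
Rocket equation: m₀/m_f = exp(Δv / v_e) = exp(490 / 2256.3) = exp(0.2172) = 1.2426.
m_f = m₀ / 1.2426 = 1,360 / 1.2426 = 1,094.48 kg.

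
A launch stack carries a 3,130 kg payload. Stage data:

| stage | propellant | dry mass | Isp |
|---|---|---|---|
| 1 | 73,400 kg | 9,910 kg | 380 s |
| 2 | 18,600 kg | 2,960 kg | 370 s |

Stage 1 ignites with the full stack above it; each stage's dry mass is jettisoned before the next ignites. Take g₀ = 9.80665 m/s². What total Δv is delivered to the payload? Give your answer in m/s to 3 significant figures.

Δv ≈ 9320 m/s

Ignition mass of stage 1 = 73,400+9,910 + 18,600+2,960 + 3,130 = 108,000 kg.
Stage 1: m₀ = 108,000 kg, m_f = 108,000 − 73,400 = 34,600 kg; Δv = 380×9.80665×ln(3.121) = 3726.5×1.1383 ≈ 4242 m/s.
Stage 2: m₀ = 24,690 kg, m_f = 24,690 − 18,600 = 6,090 kg; Δv = 370×9.80665×ln(4.054) = 3628.5×1.3998 ≈ 5079 m/s.
Total Δv = 4242 + 5079 = 9321 m/s.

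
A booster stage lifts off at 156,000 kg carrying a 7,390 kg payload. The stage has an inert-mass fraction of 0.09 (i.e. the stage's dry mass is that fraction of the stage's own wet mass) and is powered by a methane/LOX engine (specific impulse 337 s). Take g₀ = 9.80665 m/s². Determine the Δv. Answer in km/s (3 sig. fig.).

Δv ≈ 6.66 km/s

Stage wet mass = m₀ − payload = 156,000 − 7,390 = 148,610 kg.
Stage dry mass = ε × stage wet mass = 0.09 × 148,610 = 13,374.9 kg.
Burnout mass m_f = stage dry + payload = 13,374.9 + 7,390 = 20,764.9 kg.
v_e = Isp · g₀ = 337 × 9.80665 = 3304.8 m/s.
Δv = v_e · ln(156,000/20,764.9) = 3304.8 × ln(7.513) = 3304.8 × 2.0166 ≈ 6665 m/s.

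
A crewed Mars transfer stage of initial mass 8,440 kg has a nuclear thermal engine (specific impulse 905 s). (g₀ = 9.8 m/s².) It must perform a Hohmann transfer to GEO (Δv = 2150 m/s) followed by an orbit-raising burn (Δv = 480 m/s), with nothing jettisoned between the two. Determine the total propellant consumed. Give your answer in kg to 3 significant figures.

total propellant consumed ≈ 2170 kg

v_e = Isp · g₀ = 905 × 9.8 = 8869.0 m/s.
After the first burn: m = 8440 × exp(−2150/8869.0) = 8440 × 0.78473 = 6,623.12 kg.
After the second burn: m = 6,623.12 × exp(−480/8869.0) = 6,623.12 × 0.94732 = 6,274.21 kg.
Total propellant = m₀ − m_final = 8440 − 6,274.21 = 2,165.79 kg.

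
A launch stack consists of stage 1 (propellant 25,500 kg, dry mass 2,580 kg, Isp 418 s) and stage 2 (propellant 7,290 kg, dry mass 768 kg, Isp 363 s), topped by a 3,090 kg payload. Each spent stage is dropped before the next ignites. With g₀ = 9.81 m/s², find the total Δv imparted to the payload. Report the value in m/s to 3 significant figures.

Δv ≈ 8080 m/s

Ignition mass of stage 1 = 25,500+2,580 + 7,290+768 + 3,090 = 39,228 kg.
Stage 1: m₀ = 39,228 kg, m_f = 39,228 − 25,500 = 13,728 kg; Δv = 418×9.81×ln(2.858) = 4100.6×1.0500 ≈ 4305 m/s.
Stage 2: m₀ = 11,148 kg, m_f = 11,148 − 7,290 = 3,858 kg; Δv = 363×9.81×ln(2.89) = 3561.0×1.0611 ≈ 3779 m/s.
Total Δv = 4305 + 3779 = 8084 m/s.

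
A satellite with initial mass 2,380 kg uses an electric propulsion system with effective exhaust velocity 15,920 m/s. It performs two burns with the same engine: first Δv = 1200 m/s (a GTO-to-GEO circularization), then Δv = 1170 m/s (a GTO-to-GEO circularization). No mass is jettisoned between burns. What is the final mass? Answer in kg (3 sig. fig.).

final mass ≈ 2050 kg

After the first burn: m = 2380 × exp(−1200/15920.0) = 2380 × 0.92739 = 2,207.19 kg.
After the second burn: m = 2,207.19 × exp(−1170/15920.0) = 2,207.19 × 0.92914 = 2,050.79 kg.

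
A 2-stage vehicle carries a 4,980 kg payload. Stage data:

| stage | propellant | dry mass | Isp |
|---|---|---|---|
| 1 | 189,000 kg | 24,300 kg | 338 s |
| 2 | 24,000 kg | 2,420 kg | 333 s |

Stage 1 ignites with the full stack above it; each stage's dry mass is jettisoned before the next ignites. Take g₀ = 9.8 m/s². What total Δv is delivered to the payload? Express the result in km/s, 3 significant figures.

Ignition mass of stage 1 = 189,000+24,300 + 24,000+2,420 + 4,980 = 244,700 kg.
Stage 1: m₀ = 244,700 kg, m_f = 244,700 − 189,000 = 55,700 kg; Δv = 338×9.8×ln(4.393) = 3312.4×1.4801 ≈ 4903 m/s.
Stage 2: m₀ = 31,400 kg, m_f = 31,400 − 24,000 = 7,400 kg; Δv = 333×9.8×ln(4.243) = 3263.4×1.4453 ≈ 4717 m/s.
Total Δv = 4903 + 4717 = 9620 m/s.

Δv ≈ 9.62 km/s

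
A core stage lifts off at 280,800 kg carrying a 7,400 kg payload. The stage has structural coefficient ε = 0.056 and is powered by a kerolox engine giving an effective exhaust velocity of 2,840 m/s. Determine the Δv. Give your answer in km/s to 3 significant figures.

Δv ≈ 7.14 km/s

Stage wet mass = m₀ − payload = 280,800 − 7,400 = 273,400 kg.
Stage dry mass = ε × stage wet mass = 0.056 × 273,400 = 15,310.4 kg.
Burnout mass m_f = stage dry + payload = 15,310.4 + 7,400 = 22,710.4 kg.
Δv = v_e · ln(280,800/22,710.4) = 2840.0 × ln(12.36) = 2840.0 × 2.5148 ≈ 7142 m/s.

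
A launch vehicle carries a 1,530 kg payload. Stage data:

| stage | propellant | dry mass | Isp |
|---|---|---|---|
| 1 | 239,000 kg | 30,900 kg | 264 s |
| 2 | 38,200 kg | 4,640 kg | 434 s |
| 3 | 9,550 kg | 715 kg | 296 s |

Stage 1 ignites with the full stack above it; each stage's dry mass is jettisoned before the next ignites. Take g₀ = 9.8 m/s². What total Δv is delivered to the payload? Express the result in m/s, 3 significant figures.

Ignition mass of stage 1 = 239,000+30,900 + 38,200+4,640 + 9,550+715 + 1,530 = 324,535 kg.
Stage 1: m₀ = 324,535 kg, m_f = 324,535 − 239,000 = 85,535 kg; Δv = 264×9.8×ln(3.794) = 2587.2×1.3335 ≈ 3450 m/s.
Stage 2: m₀ = 54,635 kg, m_f = 54,635 − 38,200 = 16,435 kg; Δv = 434×9.8×ln(3.324) = 4253.2×1.2013 ≈ 5109 m/s.
Stage 3: m₀ = 11,795 kg, m_f = 11,795 − 9,550 = 2,245 kg; Δv = 296×9.8×ln(5.254) = 2900.8×1.6590 ≈ 4812 m/s.
Total Δv = 3450 + 5109 + 4812 = 13371 m/s.

Δv ≈ 13400 m/s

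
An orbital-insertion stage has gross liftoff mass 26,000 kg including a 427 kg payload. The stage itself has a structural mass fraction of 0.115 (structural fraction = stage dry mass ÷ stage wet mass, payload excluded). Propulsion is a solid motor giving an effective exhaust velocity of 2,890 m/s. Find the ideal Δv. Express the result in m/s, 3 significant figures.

Stage wet mass = m₀ − payload = 26,000 − 427 = 25,573 kg.
Stage dry mass = ε × stage wet mass = 0.115 × 25,573 = 2,940.9 kg.
Burnout mass m_f = stage dry + payload = 2,940.9 + 427 = 3,367.9 kg.
Using Δv = v_e ln(m₀/m_f): Δv = v_e · ln(26,000/3,367.9) = 2890.0 × ln(7.72) = 2890.0 × 2.0438 ≈ 5907 m/s.

Δv ≈ 5910 m/s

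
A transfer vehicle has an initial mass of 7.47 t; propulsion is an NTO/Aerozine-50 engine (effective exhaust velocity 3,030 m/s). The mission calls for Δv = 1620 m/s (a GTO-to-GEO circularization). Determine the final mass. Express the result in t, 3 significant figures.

By the Tsiolkovsky rocket equation, m₀/m_f = exp(Δv / v_e) = exp(1620 / 3030.0) = exp(0.5347) = 1.7069.
m_f = m₀ / 1.7069 = 7.47 / 1.7069 = 4.37635 t.

final mass ≈ 4.38 t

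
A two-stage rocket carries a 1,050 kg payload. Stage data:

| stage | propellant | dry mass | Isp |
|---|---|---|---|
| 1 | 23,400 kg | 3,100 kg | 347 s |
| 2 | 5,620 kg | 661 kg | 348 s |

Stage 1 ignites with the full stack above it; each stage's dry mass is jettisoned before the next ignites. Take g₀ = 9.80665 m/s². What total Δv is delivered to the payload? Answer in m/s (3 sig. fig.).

Δv ≈ 8970 m/s

Ignition mass of stage 1 = 23,400+3,100 + 5,620+661 + 1,050 = 33,831 kg.
Stage 1: m₀ = 33,831 kg, m_f = 33,831 − 23,400 = 10,431 kg; Δv = 347×9.80665×ln(3.243) = 3402.9×1.1766 ≈ 4004 m/s.
Stage 2: m₀ = 7,331 kg, m_f = 7,331 − 5,620 = 1,711 kg; Δv = 348×9.80665×ln(4.285) = 3412.7×1.4550 ≈ 4966 m/s.
Total Δv = 4004 + 4966 = 8970 m/s.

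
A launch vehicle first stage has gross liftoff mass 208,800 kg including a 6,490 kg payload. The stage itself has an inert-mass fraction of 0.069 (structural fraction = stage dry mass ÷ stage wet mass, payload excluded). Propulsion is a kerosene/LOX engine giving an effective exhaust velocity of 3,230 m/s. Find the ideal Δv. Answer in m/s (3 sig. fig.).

Stage wet mass = m₀ − payload = 208,800 − 6,490 = 202,310 kg.
Stage dry mass = ε × stage wet mass = 0.069 × 202,310 = 13,959.4 kg.
Burnout mass m_f = stage dry + payload = 13,959.4 + 6,490 = 20,449.4 kg.
By the Tsiolkovsky rocket equation, Δv = v_e · ln(208,800/20,449.4) = 3230.0 × ln(10.21) = 3230.0 × 2.3234 ≈ 7505 m/s.

Δv ≈ 7500 m/s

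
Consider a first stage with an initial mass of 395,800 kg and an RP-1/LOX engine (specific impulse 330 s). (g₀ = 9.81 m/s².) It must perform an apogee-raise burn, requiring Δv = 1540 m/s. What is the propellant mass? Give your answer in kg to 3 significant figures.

propellant mass ≈ 150000 kg

v_e = Isp · g₀ = 330 × 9.81 = 3237.3 m/s.
From the ideal rocket equation, m₀/m_f = exp(Δv / v_e) = exp(1540 / 3237.3) = exp(0.4757) = 1.6091.
m_f = 395,800 / 1.6091 = 245,976 kg, so propellant = m₀ − m_f = 395,800 − 245,976 = 149,824 kg.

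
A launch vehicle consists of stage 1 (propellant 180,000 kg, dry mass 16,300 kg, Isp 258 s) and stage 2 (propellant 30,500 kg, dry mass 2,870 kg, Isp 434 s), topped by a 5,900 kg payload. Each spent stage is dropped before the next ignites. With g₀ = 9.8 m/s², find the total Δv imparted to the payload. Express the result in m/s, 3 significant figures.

Δv ≈ 10000 m/s

Ignition mass of stage 1 = 180,000+16,300 + 30,500+2,870 + 5,900 = 235,570 kg.
Stage 1: m₀ = 235,570 kg, m_f = 235,570 − 180,000 = 55,570 kg; Δv = 258×9.8×ln(4.239) = 2528.4×1.4444 ≈ 3652 m/s.
Stage 2: m₀ = 39,270 kg, m_f = 39,270 − 30,500 = 8,770 kg; Δv = 434×9.8×ln(4.478) = 4253.2×1.4991 ≈ 6376 m/s.
Total Δv = 3652 + 6376 = 10028 m/s.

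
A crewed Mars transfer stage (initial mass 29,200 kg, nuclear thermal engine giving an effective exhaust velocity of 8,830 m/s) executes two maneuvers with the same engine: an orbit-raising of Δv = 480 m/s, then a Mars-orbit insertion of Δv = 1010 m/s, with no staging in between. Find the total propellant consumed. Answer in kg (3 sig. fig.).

total propellant consumed ≈ 4530 kg

After the first burn: m = 29200 × exp(−480/8830.0) = 29200 × 0.94709 = 27,655 kg.
After the second burn: m = 27,655 × exp(−1010/8830.0) = 27,655 × 0.89192 = 24,666 kg.
Total propellant = m₀ − m_final = 29200 − 24,666 = 4,534 kg.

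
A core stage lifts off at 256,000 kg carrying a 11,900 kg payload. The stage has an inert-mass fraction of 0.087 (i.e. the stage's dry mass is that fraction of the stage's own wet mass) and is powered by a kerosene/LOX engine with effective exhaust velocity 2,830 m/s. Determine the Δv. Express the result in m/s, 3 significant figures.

Stage wet mass = m₀ − payload = 256,000 − 11,900 = 244,100 kg.
Stage dry mass = ε × stage wet mass = 0.087 × 244,100 = 21,236.7 kg.
Burnout mass m_f = stage dry + payload = 21,236.7 + 11,900 = 33,136.7 kg.
Δv = v_e · ln(256,000/33,136.7) = 2830.0 × ln(7.726) = 2830.0 × 2.0445 ≈ 5786 m/s.

Δv ≈ 5790 m/s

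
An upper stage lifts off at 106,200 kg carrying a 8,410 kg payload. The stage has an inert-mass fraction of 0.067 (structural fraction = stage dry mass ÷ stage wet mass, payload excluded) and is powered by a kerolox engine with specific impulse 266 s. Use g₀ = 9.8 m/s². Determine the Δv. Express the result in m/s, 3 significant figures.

Δv ≈ 5110 m/s

Stage wet mass = m₀ − payload = 106,200 − 8,410 = 97,790 kg.
Stage dry mass = ε × stage wet mass = 0.067 × 97,790 = 6,551.93 kg.
Burnout mass m_f = stage dry + payload = 6,551.93 + 8,410 = 14,961.93 kg.
v_e = Isp · g₀ = 266 × 9.8 = 2606.8 m/s.
Δv = v_e · ln(106,200/14,961.93) = 2606.8 × ln(7.098) = 2606.8 × 1.9598 ≈ 5109 m/s.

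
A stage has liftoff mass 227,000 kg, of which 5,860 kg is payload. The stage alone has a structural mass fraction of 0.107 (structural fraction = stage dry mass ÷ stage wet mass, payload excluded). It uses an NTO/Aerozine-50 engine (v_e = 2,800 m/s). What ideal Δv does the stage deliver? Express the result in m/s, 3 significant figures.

Δv ≈ 5710 m/s

Stage wet mass = m₀ − payload = 227,000 − 5,860 = 221,140 kg.
Stage dry mass = ε × stage wet mass = 0.107 × 221,140 = 23,662 kg.
Burnout mass m_f = stage dry + payload = 23,662 + 5,860 = 29,522 kg.
Δv = v_e · ln(227,000/29,522) = 2800.0 × ln(7.689) = 2800.0 × 2.0398 ≈ 5711 m/s.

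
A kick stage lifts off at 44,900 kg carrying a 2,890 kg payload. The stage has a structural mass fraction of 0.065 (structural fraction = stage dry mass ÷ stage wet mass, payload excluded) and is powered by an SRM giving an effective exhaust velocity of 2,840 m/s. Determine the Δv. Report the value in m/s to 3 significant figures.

Δv ≈ 5900 m/s

Stage wet mass = m₀ − payload = 44,900 − 2,890 = 42,010 kg.
Stage dry mass = ε × stage wet mass = 0.065 × 42,010 = 2,730.65 kg.
Burnout mass m_f = stage dry + payload = 2,730.65 + 2,890 = 5,620.65 kg.
Δv = v_e · ln(44,900/5,620.65) = 2840.0 × ln(7.988) = 2840.0 × 2.0780 ≈ 5901 m/s.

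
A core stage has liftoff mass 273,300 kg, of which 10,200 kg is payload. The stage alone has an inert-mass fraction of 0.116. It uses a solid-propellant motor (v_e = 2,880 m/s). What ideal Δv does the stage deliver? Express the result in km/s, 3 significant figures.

Δv ≈ 5.48 km/s

Stage wet mass = m₀ − payload = 273,300 − 10,200 = 263,100 kg.
Stage dry mass = ε × stage wet mass = 0.116 × 263,100 = 30,519.6 kg.
Burnout mass m_f = stage dry + payload = 30,519.6 + 10,200 = 40,719.6 kg.
Using Δv = v_e ln(m₀/m_f): Δv = v_e · ln(273,300/40,719.6) = 2880.0 × ln(6.712) = 2880.0 × 1.9039 ≈ 5483 m/s.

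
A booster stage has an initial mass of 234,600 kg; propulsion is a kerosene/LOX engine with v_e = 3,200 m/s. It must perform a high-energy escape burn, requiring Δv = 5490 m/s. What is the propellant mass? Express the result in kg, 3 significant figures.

propellant mass ≈ 192000 kg

m₀/m_f = exp(Δv / v_e) = exp(5490 / 3200.0) = exp(1.7156) = 5.5601.
m_f = 234,600 / 5.5601 = 42,193.5 kg, so propellant = m₀ − m_f = 234,600 − 42,193.5 = 192,406.5 kg.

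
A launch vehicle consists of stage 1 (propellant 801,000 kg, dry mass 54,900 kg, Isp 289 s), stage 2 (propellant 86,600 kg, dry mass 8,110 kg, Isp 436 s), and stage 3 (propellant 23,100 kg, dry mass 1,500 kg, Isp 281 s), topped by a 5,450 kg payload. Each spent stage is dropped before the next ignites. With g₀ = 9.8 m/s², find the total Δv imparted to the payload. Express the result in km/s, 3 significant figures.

Δv ≈ 13.9 km/s

Ignition mass of stage 1 = 801,000+54,900 + 86,600+8,110 + 23,100+1,500 + 5,450 = 980,660 kg.
Stage 1: m₀ = 980,660 kg, m_f = 980,660 − 801,000 = 179,660 kg; Δv = 289×9.8×ln(5.458) = 2832.2×1.6972 ≈ 4807 m/s.
Stage 2: m₀ = 124,760 kg, m_f = 124,760 − 86,600 = 38,160 kg; Δv = 436×9.8×ln(3.269) = 4272.8×1.1846 ≈ 5062 m/s.
Stage 3: m₀ = 30,050 kg, m_f = 30,050 − 23,100 = 6,950 kg; Δv = 281×9.8×ln(4.324) = 2753.8×1.4641 ≈ 4032 m/s.
Total Δv = 4807 + 5062 + 4032 = 13901 m/s.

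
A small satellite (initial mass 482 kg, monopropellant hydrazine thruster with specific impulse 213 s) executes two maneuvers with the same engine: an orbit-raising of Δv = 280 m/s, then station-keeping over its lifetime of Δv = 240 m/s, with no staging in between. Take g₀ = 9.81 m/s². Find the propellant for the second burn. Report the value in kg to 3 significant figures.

v_e = Isp · g₀ = 213 × 9.81 = 2089.5 m/s.
After the first burn: m = 482 × exp(−280/2089.5) = 482 × 0.87459 = 421.552 kg.
After the second burn: m = 421.552 × exp(−240/2089.5) = 421.552 × 0.89149 = 375.809 kg.
Second-burn propellant = 421.552 − 375.809 = 45.743 kg.

propellant for the second burn ≈ 45.7 kg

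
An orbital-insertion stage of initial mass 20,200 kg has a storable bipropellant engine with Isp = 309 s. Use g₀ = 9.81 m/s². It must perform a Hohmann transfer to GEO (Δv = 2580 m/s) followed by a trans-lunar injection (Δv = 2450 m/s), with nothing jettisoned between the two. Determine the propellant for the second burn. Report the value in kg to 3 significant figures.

v_e = Isp · g₀ = 309 × 9.81 = 3031.3 m/s.
After the first burn: m = 20200 × exp(−2580/3031.3) = 20200 × 0.42694 = 8,624.19 kg.
After the second burn: m = 8,624.19 × exp(−2450/3031.3) = 8,624.19 × 0.44564 = 3,843.28 kg.
Second-burn propellant = 8,624.19 − 3,843.28 = 4,780.91 kg.

propellant for the second burn ≈ 4780 kg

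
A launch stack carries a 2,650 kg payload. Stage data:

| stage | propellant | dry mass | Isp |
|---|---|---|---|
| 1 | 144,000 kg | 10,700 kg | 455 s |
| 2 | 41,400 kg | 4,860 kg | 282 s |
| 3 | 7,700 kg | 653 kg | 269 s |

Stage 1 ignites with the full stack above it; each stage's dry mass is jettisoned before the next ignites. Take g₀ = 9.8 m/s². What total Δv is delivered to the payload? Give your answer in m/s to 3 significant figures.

Ignition mass of stage 1 = 144,000+10,700 + 41,400+4,860 + 7,700+653 + 2,650 = 211,963 kg.
Stage 1: m₀ = 211,963 kg, m_f = 211,963 − 144,000 = 67,963 kg; Δv = 455×9.8×ln(3.119) = 4459.0×1.1374 ≈ 5072 m/s.
Stage 2: m₀ = 57,263 kg, m_f = 57,263 − 41,400 = 15,863 kg; Δv = 282×9.8×ln(3.61) = 2763.6×1.2837 ≈ 3548 m/s.
Stage 3: m₀ = 11,003 kg, m_f = 11,003 − 7,700 = 3,303 kg; Δv = 269×9.8×ln(3.331) = 2636.2×1.2033 ≈ 3172 m/s.
Total Δv = 5072 + 3548 + 3172 = 11792 m/s.

Δv ≈ 11800 m/s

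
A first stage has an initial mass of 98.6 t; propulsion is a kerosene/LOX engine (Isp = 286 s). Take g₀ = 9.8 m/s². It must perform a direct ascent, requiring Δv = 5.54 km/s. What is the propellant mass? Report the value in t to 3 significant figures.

propellant mass ≈ 84.9 t

v_e = Isp · g₀ = 286 × 9.8 = 2802.8 m/s.
From the ideal rocket equation, m₀/m_f = exp(Δv / v_e) = exp(5540 / 2802.8) = exp(1.9766) = 7.2181.
m_f = 98.6 / 7.2181 = 13.6601 t, so propellant = m₀ − m_f = 98.6 − 13.6601 = 84.9399 t.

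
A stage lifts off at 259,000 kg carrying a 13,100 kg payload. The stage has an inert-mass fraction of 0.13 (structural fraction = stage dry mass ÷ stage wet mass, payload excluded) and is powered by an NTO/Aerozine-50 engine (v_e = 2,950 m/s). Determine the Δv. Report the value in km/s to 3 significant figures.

Δv ≈ 5.16 km/s

Stage wet mass = m₀ − payload = 259,000 − 13,100 = 245,900 kg.
Stage dry mass = ε × stage wet mass = 0.13 × 245,900 = 31,967 kg.
Burnout mass m_f = stage dry + payload = 31,967 + 13,100 = 45,067 kg.
Rocket equation: Δv = v_e · ln(259,000/45,067) = 2950.0 × ln(5.747) = 2950.0 × 1.7487 ≈ 5159 m/s.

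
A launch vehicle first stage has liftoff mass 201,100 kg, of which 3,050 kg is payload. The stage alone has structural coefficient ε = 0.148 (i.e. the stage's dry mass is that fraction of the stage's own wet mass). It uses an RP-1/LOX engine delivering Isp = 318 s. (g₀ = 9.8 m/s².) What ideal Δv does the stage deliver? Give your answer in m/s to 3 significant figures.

Δv ≈ 5690 m/s

Stage wet mass = m₀ − payload = 201,100 − 3,050 = 198,050 kg.
Stage dry mass = ε × stage wet mass = 0.148 × 198,050 = 29,311.4 kg.
Burnout mass m_f = stage dry + payload = 29,311.4 + 3,050 = 32,361.4 kg.
v_e = Isp · g₀ = 318 × 9.8 = 3116.4 m/s.
Using Δv = v_e ln(m₀/m_f): Δv = v_e · ln(201,100/32,361.4) = 3116.4 × ln(6.214) = 3116.4 × 1.8268 ≈ 5693 m/s.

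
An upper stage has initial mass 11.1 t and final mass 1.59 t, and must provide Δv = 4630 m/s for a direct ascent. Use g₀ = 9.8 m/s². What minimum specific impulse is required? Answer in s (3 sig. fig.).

Isp ≈ 243 s

ln(m₀/m_f) = ln(11100/1590) = ln(6.981) = 1.9432.
Using Δv = v_e ln(m₀/m_f): v_e = Δv / ln(m₀/m_f) = 4630 / 1.9432 = 2382.7 m/s.
Isp = v_e / g₀ = 2382.7 / 9.8 = 243.1 s.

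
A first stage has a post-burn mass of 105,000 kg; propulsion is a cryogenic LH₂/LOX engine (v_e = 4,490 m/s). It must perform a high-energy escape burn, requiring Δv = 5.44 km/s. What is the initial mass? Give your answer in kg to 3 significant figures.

initial mass ≈ 353000 kg

Using Δv = v_e ln(m₀/m_f): m₀/m_f = exp(Δv / v_e) = exp(5440 / 4490.0) = exp(1.2116) = 3.3588.
m₀ = m_f × 3.3588 = 105,000 × 3.3588 = 352,674 kg.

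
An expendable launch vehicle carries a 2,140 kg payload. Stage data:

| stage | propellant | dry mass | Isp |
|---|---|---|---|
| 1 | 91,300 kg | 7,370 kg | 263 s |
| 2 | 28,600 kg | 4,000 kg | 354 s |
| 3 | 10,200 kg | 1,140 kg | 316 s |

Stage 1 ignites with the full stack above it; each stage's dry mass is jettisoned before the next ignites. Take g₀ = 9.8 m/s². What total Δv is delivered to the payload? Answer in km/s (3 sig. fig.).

Δv ≈ 10.3 km/s

Ignition mass of stage 1 = 91,300+7,370 + 28,600+4,000 + 10,200+1,140 + 2,140 = 144,750 kg.
Stage 1: m₀ = 144,750 kg, m_f = 144,750 − 91,300 = 53,450 kg; Δv = 263×9.8×ln(2.708) = 2577.4×0.9963 ≈ 2568 m/s.
Stage 2: m₀ = 46,080 kg, m_f = 46,080 − 28,600 = 17,480 kg; Δv = 354×9.8×ln(2.636) = 3469.2×0.9693 ≈ 3363 m/s.
Stage 3: m₀ = 13,480 kg, m_f = 13,480 − 10,200 = 3,280 kg; Δv = 316×9.8×ln(4.11) = 3096.8×1.4134 ≈ 4377 m/s.
Total Δv = 2568 + 3363 + 4377 = 10308 m/s.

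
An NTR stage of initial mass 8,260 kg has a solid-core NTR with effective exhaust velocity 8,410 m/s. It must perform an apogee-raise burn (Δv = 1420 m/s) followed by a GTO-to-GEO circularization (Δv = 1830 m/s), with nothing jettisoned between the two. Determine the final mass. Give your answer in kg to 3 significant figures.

After the first burn: m = 8260 × exp(−1420/8410.0) = 8260 × 0.84464 = 6,976.73 kg.
After the second burn: m = 6,976.73 × exp(−1830/8410.0) = 6,976.73 × 0.80445 = 5,612.43 kg.

final mass ≈ 5610 kg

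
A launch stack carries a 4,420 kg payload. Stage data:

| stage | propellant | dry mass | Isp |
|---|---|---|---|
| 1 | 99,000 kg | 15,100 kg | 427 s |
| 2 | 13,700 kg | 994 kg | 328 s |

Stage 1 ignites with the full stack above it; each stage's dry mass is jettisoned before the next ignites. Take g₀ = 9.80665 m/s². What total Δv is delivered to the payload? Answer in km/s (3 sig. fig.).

Δv ≈ 9.75 km/s

Ignition mass of stage 1 = 99,000+15,100 + 13,700+994 + 4,420 = 133,214 kg.
Stage 1: m₀ = 133,214 kg, m_f = 133,214 − 99,000 = 34,214 kg; Δv = 427×9.80665×ln(3.894) = 4187.4×1.3593 ≈ 5692 m/s.
Stage 2: m₀ = 19,114 kg, m_f = 19,114 − 13,700 = 5,414 kg; Δv = 328×9.80665×ln(3.53) = 3216.6×1.2614 ≈ 4058 m/s.
Total Δv = 5692 + 4058 = 9750 m/s.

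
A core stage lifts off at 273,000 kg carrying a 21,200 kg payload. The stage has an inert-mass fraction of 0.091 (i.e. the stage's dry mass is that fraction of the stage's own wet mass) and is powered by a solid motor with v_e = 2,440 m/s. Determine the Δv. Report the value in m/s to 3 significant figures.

Δv ≈ 4450 m/s

Stage wet mass = m₀ − payload = 273,000 − 21,200 = 251,800 kg.
Stage dry mass = ε × stage wet mass = 0.091 × 251,800 = 22,913.8 kg.
Burnout mass m_f = stage dry + payload = 22,913.8 + 21,200 = 44,113.8 kg.
From the ideal rocket equation, Δv = v_e · ln(273,000/44,113.8) = 2440.0 × ln(6.189) = 2440.0 × 1.8227 ≈ 4447 m/s.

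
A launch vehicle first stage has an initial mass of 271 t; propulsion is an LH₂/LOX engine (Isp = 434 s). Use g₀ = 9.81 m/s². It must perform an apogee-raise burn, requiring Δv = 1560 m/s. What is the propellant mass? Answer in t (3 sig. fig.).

propellant mass ≈ 83.1 t

v_e = Isp · g₀ = 434 × 9.81 = 4257.5 m/s.
m₀/m_f = exp(Δv / v_e) = exp(1560 / 4257.5) = exp(0.3664) = 1.4425.
m_f = 271 / 1.4425 = 187.868 t, so propellant = m₀ − m_f = 271 − 187.868 = 83.132 t.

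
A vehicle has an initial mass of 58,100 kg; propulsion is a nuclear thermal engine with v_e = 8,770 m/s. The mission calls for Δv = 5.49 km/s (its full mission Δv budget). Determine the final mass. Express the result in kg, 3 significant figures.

m₀/m_f = exp(Δv / v_e) = exp(5490 / 8770.0) = exp(0.6260) = 1.8701.
m_f = m₀ / 1.8701 = 58,100 / 1.8701 = 31,067.9 kg.

final mass ≈ 31100 kg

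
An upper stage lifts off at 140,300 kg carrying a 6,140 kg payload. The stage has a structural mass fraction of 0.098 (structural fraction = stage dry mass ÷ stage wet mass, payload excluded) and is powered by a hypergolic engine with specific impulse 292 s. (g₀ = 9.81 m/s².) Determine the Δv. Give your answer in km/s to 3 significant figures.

Stage wet mass = m₀ − payload = 140,300 − 6,140 = 134,160 kg.
Stage dry mass = ε × stage wet mass = 0.098 × 134,160 = 13,147.7 kg.
Burnout mass m_f = stage dry + payload = 13,147.7 + 6,140 = 19,287.7 kg.
v_e = Isp · g₀ = 292 × 9.81 = 2864.5 m/s.
By the Tsiolkovsky rocket equation, Δv = v_e · ln(140,300/19,287.7) = 2864.5 × ln(7.274) = 2864.5 × 1.9843 ≈ 5684 m/s.

Δv ≈ 5.68 km/s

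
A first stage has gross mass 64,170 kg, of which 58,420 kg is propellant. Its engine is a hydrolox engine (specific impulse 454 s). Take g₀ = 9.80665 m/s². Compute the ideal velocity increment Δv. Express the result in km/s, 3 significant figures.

v_e = Isp · g₀ = 454 × 9.80665 = 4452.2 m/s.
m_f = m₀ − m_prop = 64,170 − 58,420 = 5,750 kg.
From the ideal rocket equation, Δv = v_e · ln(m₀/m_f) = 4452.2 × ln(11.16) = 4452.2 × 2.4123 ≈ 10740.2 m/s.

Δv ≈ 10.7 km/s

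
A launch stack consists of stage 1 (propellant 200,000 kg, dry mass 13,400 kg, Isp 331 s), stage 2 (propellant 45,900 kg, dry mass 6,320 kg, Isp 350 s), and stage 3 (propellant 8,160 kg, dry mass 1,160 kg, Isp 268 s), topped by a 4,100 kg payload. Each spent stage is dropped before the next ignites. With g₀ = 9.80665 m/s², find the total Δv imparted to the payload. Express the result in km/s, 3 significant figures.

Δv ≈ 10.7 km/s

Ignition mass of stage 1 = 200,000+13,400 + 45,900+6,320 + 8,160+1,160 + 4,100 = 279,040 kg.
Stage 1: m₀ = 279,040 kg, m_f = 279,040 − 200,000 = 79,040 kg; Δv = 331×9.80665×ln(3.53) = 3246.0×1.2614 ≈ 4095 m/s.
Stage 2: m₀ = 65,640 kg, m_f = 65,640 − 45,900 = 19,740 kg; Δv = 350×9.80665×ln(3.325) = 3432.3×1.2015 ≈ 4124 m/s.
Stage 3: m₀ = 13,420 kg, m_f = 13,420 − 8,160 = 5,260 kg; Δv = 268×9.80665×ln(2.551) = 2628.2×0.9366 ≈ 2462 m/s.
Total Δv = 4095 + 4124 + 2462 = 10681 m/s.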